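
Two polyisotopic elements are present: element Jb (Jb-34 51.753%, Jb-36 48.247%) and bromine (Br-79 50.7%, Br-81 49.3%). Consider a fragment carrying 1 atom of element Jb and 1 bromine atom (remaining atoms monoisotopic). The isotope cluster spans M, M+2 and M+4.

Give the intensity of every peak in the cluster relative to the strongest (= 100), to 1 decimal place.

52.5 : 100.0 : 47.6

Element Jb pattern (n=1): 0.51753 : 0.48247
Bromine pattern (n=1): 0.5070 : 0.4930
Convolve the two distributions (both contribute in 2-u steps):
  M: 0.51753×0.5070 = 0.262388
  M+2: 0.51753×0.4930 + 0.48247×0.5070 = 0.499755
  M+4: 0.48247×0.4930 = 0.237858
Scale to base peak (0.499755) = 100: 52.5 : 100.0 : 47.6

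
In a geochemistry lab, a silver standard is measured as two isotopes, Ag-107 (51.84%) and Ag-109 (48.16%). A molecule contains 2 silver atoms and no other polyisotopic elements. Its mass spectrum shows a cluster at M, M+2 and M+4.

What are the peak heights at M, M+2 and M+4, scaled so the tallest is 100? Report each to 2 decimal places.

53.82 : 100.00 : 46.45

Each Ag atom is independently Ag-107 (p = 0.5184) or Ag-109 (q = 0.4816); the cluster is the binomial expansion (p + q)^2.
P(M) = 0.5184^2 = 0.268739
P(M+2) = 2 × 0.5184^1 × 0.4816^1 = 0.499323
P(M+4) = 0.4816^2 = 0.231939
The M+2 peak is largest (0.499323); scaling to 100 gives 53.82 : 100.00 : 46.45.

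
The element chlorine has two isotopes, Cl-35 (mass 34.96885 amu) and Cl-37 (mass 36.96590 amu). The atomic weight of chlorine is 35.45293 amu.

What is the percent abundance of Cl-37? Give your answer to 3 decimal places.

Let x be the fractional abundance of Cl-35; then Cl-37 has abundance 1 − x.
34.96885·x + 36.96590·(1 − x) = 35.45293
(34.96885 − 36.96590)·x = 35.45293 − 36.96590
x = -1.51297 / -1.99705 = 0.75760 → 75.760% Cl-35, 24.240% Cl-37.

24.240%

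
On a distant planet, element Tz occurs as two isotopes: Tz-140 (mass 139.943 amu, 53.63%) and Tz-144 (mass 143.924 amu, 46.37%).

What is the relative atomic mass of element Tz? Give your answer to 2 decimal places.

141.79 amu

Ar = Σ fᵢ·mᵢ = 0.5363 × 139.943 + 0.4637 × 143.924
= 75.0514 + 66.7376 = 141.7890 amu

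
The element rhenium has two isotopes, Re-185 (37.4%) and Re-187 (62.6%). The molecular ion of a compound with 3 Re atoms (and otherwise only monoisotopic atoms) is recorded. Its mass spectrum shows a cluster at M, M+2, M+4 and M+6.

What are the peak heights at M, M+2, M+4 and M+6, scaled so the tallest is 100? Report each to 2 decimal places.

11.90 : 59.74 : 100.00 : 55.79

Each Re atom is independently Re-185 (p = 0.374) or Re-187 (q = 0.626); the cluster is the binomial expansion (p + q)^3.
P(M) = 0.374^3 = 0.052314
P(M+2) = 3 × 0.374^2 × 0.626^1 = 0.262687
P(M+4) = 3 × 0.374^1 × 0.626^2 = 0.439685
P(M+6) = 0.626^3 = 0.245314
The M+4 peak is largest (0.439685); scaling to 100 gives 11.90 : 59.74 : 100.00 : 55.79.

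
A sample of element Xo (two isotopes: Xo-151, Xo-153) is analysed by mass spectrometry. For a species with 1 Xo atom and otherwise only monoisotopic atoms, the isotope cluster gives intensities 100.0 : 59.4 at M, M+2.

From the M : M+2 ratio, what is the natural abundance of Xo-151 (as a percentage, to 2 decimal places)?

62.74%

Write p for the Xo-151 fraction. I(M+2)/I(M) = [C(1,1)·p^0·(1−p)] / p^1 = 1·(1−p)/p = 59.4/100.0 = 0.5940
(1−p)/p = 0.5940/1 = 0.5940  ⇒  p = 1/(1 + 0.5940) = 0.6274
Xo-151: 62.74%, Xo-153: 37.26%.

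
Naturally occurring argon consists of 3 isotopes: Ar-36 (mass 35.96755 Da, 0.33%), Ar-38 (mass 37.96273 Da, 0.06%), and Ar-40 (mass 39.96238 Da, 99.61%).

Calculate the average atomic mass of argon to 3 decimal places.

39.948 Da

Ar = Σ fᵢ·mᵢ = 0.0033 × 35.96755 + 0.0006 × 37.96273 + 0.9961 × 39.96238
= 0.118693 + 0.022778 + 39.806527 = 39.947998 Da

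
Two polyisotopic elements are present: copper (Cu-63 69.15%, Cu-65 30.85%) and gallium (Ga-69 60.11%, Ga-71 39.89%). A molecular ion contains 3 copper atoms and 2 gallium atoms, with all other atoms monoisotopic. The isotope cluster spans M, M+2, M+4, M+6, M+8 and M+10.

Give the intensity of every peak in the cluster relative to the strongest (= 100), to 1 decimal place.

Copper pattern (n=3): 0.33065611 : 0.44254842 : 0.19743483 : 0.02936064
Gallium pattern (n=2): 0.36132121 : 0.47955758 : 0.15912121
Convolve the two distributions (both contribute in 2-u steps):
  M: 0.33065611×0.36132121 = 0.119473
  M+2: 0.33065611×0.47955758 + 0.44254842×0.36132121 = 0.318471
  M+4: 0.33065611×0.15912121 + 0.44254842×0.47955758 + 0.19743483×0.36132121 = 0.336179
  M+6: 0.44254842×0.15912121 + 0.19743483×0.47955758 + 0.02936064×0.36132121 = 0.175709
  M+8: 0.19743483×0.15912121 + 0.02936064×0.47955758 = 0.045496
  M+10: 0.02936064×0.15912121 = 0.004672
Scale to base peak (0.336179) = 100: 35.5 : 94.7 : 100.0 : 52.3 : 13.5 : 1.4

35.5 : 94.7 : 100.0 : 52.3 : 13.5 : 1.4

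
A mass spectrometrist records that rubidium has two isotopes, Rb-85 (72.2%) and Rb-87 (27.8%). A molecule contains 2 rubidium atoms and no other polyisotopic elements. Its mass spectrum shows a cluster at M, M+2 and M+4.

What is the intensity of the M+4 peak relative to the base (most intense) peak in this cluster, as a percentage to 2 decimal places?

14.83%

(0.722 + 0.278)^2 gives M 0.5213, M+2 0.4014, M+4 0.0773; the largest is M.
P(M) = C(2,0) × 0.722^2 × 0.278^0 = 1 × 0.521284 × 1.0000 = 0.521284 (base)
P(M+4) = C(2,2) × 0.722^0 × 0.278^2 = 1 × 1.0000 × 0.077284 = 0.077284
Relative intensity = 0.077284 / 0.521284 × 100 = 14.83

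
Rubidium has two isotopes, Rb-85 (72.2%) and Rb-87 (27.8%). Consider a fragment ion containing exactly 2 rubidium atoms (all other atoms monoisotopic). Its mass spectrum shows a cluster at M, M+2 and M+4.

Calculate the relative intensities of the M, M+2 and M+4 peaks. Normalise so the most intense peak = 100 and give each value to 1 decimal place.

100.0 : 77.0 : 14.8

The 2 Rb atoms are independent, so intensities follow the terms of (0.722 + 0.278)^2.
P(M) = 0.722^2 = 0.521284
P(M+2) = 2 × 0.722^1 × 0.278^1 = 0.401432
P(M+4) = 0.278^2 = 0.077284
The M peak is largest (0.521284); scaling to 100 gives 100.0 : 77.0 : 14.8.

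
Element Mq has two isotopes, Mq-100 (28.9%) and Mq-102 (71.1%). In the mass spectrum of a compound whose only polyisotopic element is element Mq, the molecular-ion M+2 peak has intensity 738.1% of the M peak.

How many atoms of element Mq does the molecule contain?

3

For n independent Mq atoms, I(M+2)/I(M) = n · (abundance Mq-102) / (abundance Mq-100) = n · 0.711/0.289.
n = 7.381 × 0.289/0.711 = 3.00 ≈ 3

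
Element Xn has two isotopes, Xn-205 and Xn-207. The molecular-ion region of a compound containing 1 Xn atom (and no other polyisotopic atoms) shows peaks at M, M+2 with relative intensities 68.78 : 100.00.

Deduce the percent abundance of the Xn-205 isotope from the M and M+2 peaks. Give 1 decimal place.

If p is the fraction of Xn that is Xn-205, then I(M+2)/I(M) = [C(1,1)·p^0·(1−p)] / p^1 = 1·(1−p)/p = 100.00/68.78 = 1.4539
(1−p)/p = 1.4539/1 = 1.4539  ⇒  p = 1/(1 + 1.4539) = 0.4075
Xn-205: 40.8%, Xn-207: 59.2%.

40.8%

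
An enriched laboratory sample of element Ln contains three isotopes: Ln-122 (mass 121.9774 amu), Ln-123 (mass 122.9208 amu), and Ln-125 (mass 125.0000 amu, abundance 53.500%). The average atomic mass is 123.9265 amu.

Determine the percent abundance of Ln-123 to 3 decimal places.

35.193%

Let x and y be the fractions of Ln-122 and Ln-123. Then x + y = 1 − 0.53500 = 0.46500 and 121.9774x + 122.9208y = 123.9265 − 0.53500×125.0000 = 57.0515.
Substituting: 121.9774x + 122.9208(0.46500 − x) = 57.0515
(121.9774 − 122.9208)x = -0.106672  ⇒  x = 0.11307, y = 0.35193
Ln-122: 11.307%, Ln-123: 35.193%.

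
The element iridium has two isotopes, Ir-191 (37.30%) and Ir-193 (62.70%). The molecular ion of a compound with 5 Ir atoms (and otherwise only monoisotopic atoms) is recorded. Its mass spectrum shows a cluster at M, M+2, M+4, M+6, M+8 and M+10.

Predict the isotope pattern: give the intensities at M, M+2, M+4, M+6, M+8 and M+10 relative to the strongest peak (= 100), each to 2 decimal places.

Each Ir atom is independently Ir-191 (p = 0.3730) or Ir-193 (q = 0.6270); the cluster is the binomial expansion (p + q)^5.
P(M) = 0.3730^5 = 0.007220
P(M+2) = 5 × 0.3730^4 × 0.6270^1 = 0.060684
P(M+4) = 10 × 0.3730^3 × 0.6270^2 = 0.204015
P(M+6) = 10 × 0.3730^2 × 0.6270^3 = 0.342942
P(M+8) = 5 × 0.3730^1 × 0.6270^4 = 0.288237
P(M+10) = 0.6270^5 = 0.096903
The M+6 peak is largest (0.342942); scaling to 100 gives 2.11 : 17.70 : 59.49 : 100.00 : 84.05 : 28.26.

2.11 : 17.70 : 59.49 : 100.00 : 84.05 : 28.26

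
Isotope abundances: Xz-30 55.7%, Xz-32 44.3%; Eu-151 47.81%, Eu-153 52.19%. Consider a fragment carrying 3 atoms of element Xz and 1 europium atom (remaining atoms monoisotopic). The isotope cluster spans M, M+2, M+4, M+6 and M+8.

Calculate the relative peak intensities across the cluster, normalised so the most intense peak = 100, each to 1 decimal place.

Element Xz pattern (n=3): 0.17280869 : 0.41232092 : 0.32793208 : 0.08693831
Europium pattern (n=1): 0.4781 : 0.5219
Convolve the two distributions (both contribute in 2-u steps):
  M: 0.17280869×0.4781 = 0.082620
  M+2: 0.17280869×0.5219 + 0.41232092×0.4781 = 0.287319
  M+4: 0.41232092×0.5219 + 0.32793208×0.4781 = 0.371975
  M+6: 0.32793208×0.5219 + 0.08693831×0.4781 = 0.212713
  M+8: 0.08693831×0.5219 = 0.045373
Scale to base peak (0.371975) = 100: 22.2 : 77.2 : 100.0 : 57.2 : 12.2

22.2 : 77.2 : 100.0 : 57.2 : 12.2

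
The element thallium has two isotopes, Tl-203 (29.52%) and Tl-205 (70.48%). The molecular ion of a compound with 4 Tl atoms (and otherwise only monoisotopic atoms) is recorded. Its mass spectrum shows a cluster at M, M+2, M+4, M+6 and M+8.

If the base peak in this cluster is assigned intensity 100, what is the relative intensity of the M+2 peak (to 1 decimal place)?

17.5

Term probabilities: M 0.0076, M+2 0.0725, M+4 0.2597, M+6 0.4134, M+8 0.2468. Base peak = M+6.
P(M+6) = C(4,3) × 0.2952^1 × 0.7048^3 = 4 × 0.2952 × 0.35010449 = 0.413403 (base)
P(M+2) = C(4,1) × 0.2952^3 × 0.7048^1 = 4 × 0.02572463 × 0.7048 = 0.072523
Relative intensity = 0.072523 / 0.413403 × 100 = 17.5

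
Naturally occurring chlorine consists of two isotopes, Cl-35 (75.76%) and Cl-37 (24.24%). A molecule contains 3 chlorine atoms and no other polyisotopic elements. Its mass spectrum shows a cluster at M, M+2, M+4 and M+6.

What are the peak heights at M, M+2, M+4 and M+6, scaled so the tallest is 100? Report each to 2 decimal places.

The 3 Cl atoms are independent, so intensities follow the terms of (0.7576 + 0.2424)^3.
P(M) = 0.7576^3 = 0.434830
P(M+2) = 3 × 0.7576^2 × 0.2424^1 = 0.417382
P(M+4) = 3 × 0.7576^1 × 0.2424^2 = 0.133545
P(M+6) = 0.2424^3 = 0.014243
The M peak is largest (0.434830); scaling to 100 gives 100.00 : 95.99 : 30.71 : 3.28.

100.00 : 95.99 : 30.71 : 3.28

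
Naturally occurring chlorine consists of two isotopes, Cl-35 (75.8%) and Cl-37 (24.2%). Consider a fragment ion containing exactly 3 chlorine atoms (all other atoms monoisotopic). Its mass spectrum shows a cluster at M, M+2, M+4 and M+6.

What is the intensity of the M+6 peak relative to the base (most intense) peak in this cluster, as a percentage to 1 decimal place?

3.3%

(0.758 + 0.242)^3 gives M 0.4355, M+2 0.4171, M+4 0.1332, M+6 0.0142; the largest is M.
P(M) = C(3,0) × 0.758^3 × 0.242^0 = 1 × 0.43551951 × 1.0000 = 0.435520 (base)
P(M+6) = C(3,3) × 0.758^0 × 0.242^3 = 1 × 1.0000 × 0.01417249 = 0.014172
Relative intensity = 0.014172 / 0.435520 × 100 = 3.3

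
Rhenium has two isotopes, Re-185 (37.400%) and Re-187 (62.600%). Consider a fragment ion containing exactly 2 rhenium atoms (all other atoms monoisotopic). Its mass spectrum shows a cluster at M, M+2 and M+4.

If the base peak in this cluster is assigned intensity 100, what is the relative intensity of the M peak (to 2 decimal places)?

29.87

(0.37400 + 0.62600)^2 gives M 0.1399, M+2 0.4682, M+4 0.3919; the largest is M+2.
P(M+2) = C(2,1) × 0.37400^1 × 0.62600^1 = 2 × 0.3740 × 0.6260 = 0.468248 (base)
P(M) = C(2,0) × 0.37400^2 × 0.62600^0 = 1 × 0.139876 × 1.0000 = 0.139876
Relative intensity = 0.139876 / 0.468248 × 100 = 29.87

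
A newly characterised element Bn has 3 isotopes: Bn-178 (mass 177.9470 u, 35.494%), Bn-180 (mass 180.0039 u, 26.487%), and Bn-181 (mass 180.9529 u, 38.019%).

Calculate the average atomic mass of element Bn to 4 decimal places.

179.6346 u

Average mass = Σ (abundance × isotope mass) = 0.35494 × 177.9470 + 0.26487 × 180.0039 + 0.38019 × 180.9529
= 63.16051 + 47.67763 + 68.79648 = 179.63462 u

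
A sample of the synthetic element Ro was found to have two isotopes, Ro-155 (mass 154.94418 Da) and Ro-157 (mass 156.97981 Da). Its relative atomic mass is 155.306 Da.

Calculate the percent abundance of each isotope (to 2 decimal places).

Ro-155: 82.23%, Ro-157: 17.77%

With x = fraction of Ro-155 (so Ro-157 is 1 − x):
154.94418·x + 156.97981·(1 − x) = 155.306
(154.94418 − 156.97981)·x = 155.306 − 156.97981
x = -1.67381 / -2.03563 = 0.82226 → 82.23% Ro-155, 17.77% Ro-157.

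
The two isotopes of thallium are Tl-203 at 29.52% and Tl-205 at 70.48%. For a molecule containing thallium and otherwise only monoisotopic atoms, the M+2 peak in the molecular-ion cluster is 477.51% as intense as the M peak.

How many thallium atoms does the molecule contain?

The M+2/M ratio from n Tl atoms is n · q/p = n · 0.7048/0.2952.
n = 4.7751 × 0.2952/0.7048 = 2.00 ≈ 2

2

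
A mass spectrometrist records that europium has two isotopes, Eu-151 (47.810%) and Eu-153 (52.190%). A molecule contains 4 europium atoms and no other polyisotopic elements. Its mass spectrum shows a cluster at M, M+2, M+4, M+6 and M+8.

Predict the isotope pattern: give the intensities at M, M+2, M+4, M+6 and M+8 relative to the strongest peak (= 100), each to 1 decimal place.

Each Eu atom is independently Eu-151 (p = 0.47810) or Eu-153 (q = 0.52190); the cluster is the binomial expansion (p + q)^4.
P(M) = 0.47810^4 = 0.052249
P(M+2) = 4 × 0.47810^3 × 0.52190^1 = 0.228141
P(M+4) = 6 × 0.47810^2 × 0.52190^2 = 0.373563
P(M+6) = 4 × 0.47810^1 × 0.52190^3 = 0.271857
P(M+8) = 0.52190^4 = 0.074191
The M+4 peak is largest (0.373563); scaling to 100 gives 14.0 : 61.1 : 100.0 : 72.8 : 19.9.

14.0 : 61.1 : 100.0 : 72.8 : 19.9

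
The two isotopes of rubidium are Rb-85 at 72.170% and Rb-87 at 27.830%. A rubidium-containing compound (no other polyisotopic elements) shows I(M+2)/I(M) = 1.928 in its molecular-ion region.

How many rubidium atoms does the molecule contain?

With n Rb atoms, P(M+2)/P(M) = C(n,1)·p^(n−1)q / p^n = n·q/p = n · 0.27830/0.72170.
n = 1.928 × 0.72170/0.27830 = 5.00 ≈ 5

5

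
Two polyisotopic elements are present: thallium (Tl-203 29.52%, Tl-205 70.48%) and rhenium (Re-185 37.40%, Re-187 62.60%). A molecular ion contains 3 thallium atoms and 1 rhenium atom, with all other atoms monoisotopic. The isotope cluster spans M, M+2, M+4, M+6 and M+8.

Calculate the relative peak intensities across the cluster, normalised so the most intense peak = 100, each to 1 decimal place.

2.4 : 20.9 : 68.9 : 100.0 : 53.9

Thallium pattern (n=3): 0.02572463 : 0.18425524 : 0.43991564 : 0.35010449
Rhenium pattern (n=1): 0.3740 : 0.6260
Convolve the two distributions (both contribute in 2-u steps):
  M: 0.02572463×0.3740 = 0.009621
  M+2: 0.02572463×0.6260 + 0.18425524×0.3740 = 0.085015
  M+4: 0.18425524×0.6260 + 0.43991564×0.3740 = 0.279872
  M+6: 0.43991564×0.6260 + 0.35010449×0.3740 = 0.406326
  M+8: 0.35010449×0.6260 = 0.219165
Scale to base peak (0.406326) = 100: 2.4 : 20.9 : 68.9 : 100.0 : 53.9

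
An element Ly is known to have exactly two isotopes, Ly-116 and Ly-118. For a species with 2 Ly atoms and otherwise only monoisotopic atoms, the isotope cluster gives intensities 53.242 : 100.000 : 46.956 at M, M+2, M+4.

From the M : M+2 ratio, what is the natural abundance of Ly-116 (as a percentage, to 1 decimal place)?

Let p = fractional abundance of Ly-116. I(M+2)/I(M) = [C(2,1)·p^1·(1−p)] / p^2 = 2·(1−p)/p = 100.000/53.242 = 1.8782
(1−p)/p = 1.8782/2 = 0.9391  ⇒  p = 1/(1 + 0.9391) = 0.5157
Ly-116: 51.6%, Ly-118: 48.4%.

51.6%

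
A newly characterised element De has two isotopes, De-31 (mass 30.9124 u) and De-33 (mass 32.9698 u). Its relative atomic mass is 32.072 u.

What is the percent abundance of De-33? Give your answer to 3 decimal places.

56.362%

With x = fraction of De-31 (so De-33 is 1 − x):
30.9124·x + 32.9698·(1 − x) = 32.072
(30.9124 − 32.9698)·x = 32.072 − 32.9698
x = -0.8978 / -2.0574 = 0.43638 → 43.638% De-31, 56.362% De-33.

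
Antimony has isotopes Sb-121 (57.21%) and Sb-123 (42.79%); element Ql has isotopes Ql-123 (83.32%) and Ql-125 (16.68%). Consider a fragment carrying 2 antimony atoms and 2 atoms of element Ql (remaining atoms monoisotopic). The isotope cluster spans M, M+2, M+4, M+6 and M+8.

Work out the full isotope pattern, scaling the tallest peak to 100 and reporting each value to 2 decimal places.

52.73 : 100.00 : 63.20 : 14.97 : 1.18

Antimony pattern (n=2): 0.32729841 : 0.48960318 : 0.18309841
Element Ql pattern (n=2): 0.69422224 : 0.27795552 : 0.02782224
Convolve the two distributions (both contribute in 2-u steps):
  M: 0.32729841×0.69422224 = 0.227218
  M+2: 0.32729841×0.27795552 + 0.48960318×0.69422224 = 0.430868
  M+4: 0.32729841×0.02782224 + 0.48960318×0.27795552 + 0.18309841×0.69422224 = 0.272305
  M+6: 0.48960318×0.02782224 + 0.18309841×0.27795552 = 0.064515
  M+8: 0.18309841×0.02782224 = 0.005094
Scale to base peak (0.430868) = 100: 52.73 : 100.00 : 63.20 : 14.97 : 1.18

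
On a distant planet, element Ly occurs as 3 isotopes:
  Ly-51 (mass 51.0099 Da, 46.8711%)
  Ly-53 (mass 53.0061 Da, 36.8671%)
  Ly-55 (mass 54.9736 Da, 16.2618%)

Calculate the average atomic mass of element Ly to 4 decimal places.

Ar = Σ fᵢ·mᵢ = 0.468711 × 51.0099 + 0.368671 × 53.0061 + 0.162618 × 54.9736
= 23.90890 + 19.54181 + 8.93970 = 52.39041 Da

52.3904 Da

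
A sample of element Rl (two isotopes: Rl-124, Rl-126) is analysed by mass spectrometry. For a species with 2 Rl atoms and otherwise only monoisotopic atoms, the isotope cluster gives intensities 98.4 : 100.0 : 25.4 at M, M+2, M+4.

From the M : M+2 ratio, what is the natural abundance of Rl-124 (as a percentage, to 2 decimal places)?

Let p = fractional abundance of Rl-124. I(M+2)/I(M) = [C(2,1)·p^1·(1−p)] / p^2 = 2·(1−p)/p = 100.0/98.4 = 1.0163
(1−p)/p = 1.0163/2 = 0.5081  ⇒  p = 1/(1 + 0.5081) = 0.6631
Rl-124: 66.31%, Rl-126: 33.69%.

66.31%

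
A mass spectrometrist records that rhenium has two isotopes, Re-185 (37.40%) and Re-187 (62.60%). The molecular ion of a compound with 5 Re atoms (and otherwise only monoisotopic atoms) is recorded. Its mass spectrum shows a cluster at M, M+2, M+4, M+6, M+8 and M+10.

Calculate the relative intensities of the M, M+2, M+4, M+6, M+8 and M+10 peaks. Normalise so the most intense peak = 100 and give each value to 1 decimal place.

2.1 : 17.8 : 59.7 : 100.0 : 83.7 : 28.0

The 5 Re atoms are independent, so intensities follow the terms of (0.3740 + 0.6260)^5.
P(M) = 0.3740^5 = 0.007317
P(M+2) = 5 × 0.3740^4 × 0.6260^1 = 0.061239
P(M+4) = 10 × 0.3740^3 × 0.6260^2 = 0.205005
P(M+6) = 10 × 0.3740^2 × 0.6260^3 = 0.343136
P(M+8) = 5 × 0.3740^1 × 0.6260^4 = 0.287170
P(M+10) = 0.6260^5 = 0.096133
The M+6 peak is largest (0.343136); scaling to 100 gives 2.1 : 17.8 : 59.7 : 100.0 : 83.7 : 28.0.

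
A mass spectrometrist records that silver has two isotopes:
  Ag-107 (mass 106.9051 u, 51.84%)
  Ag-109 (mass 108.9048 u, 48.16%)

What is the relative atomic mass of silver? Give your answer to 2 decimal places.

Ar = Σ fᵢ·mᵢ = 0.5184 × 106.9051 + 0.4816 × 108.9048
= 55.41960 + 52.44855 = 107.86815 u

107.87 u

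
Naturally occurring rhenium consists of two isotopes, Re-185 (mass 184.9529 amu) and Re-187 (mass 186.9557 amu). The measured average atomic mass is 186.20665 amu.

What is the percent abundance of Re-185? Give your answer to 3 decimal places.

37.400%

With x = fraction of Re-185 (so Re-187 is 1 − x):
184.9529·x + 186.9557·(1 − x) = 186.20665
(184.9529 − 186.9557)·x = 186.20665 − 186.9557
x = -0.74905 / -2.0028 = 0.37400 → 37.400% Re-185, 62.600% Re-187.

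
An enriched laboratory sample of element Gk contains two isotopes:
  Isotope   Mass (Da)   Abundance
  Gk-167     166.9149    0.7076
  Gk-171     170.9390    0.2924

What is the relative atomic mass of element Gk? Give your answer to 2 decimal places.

168.09 Da

Average mass = Σ (abundance × isotope mass) = 0.7076 × 166.9149 + 0.2924 × 170.9390
= 118.10898 + 49.98256 = 168.09154 Da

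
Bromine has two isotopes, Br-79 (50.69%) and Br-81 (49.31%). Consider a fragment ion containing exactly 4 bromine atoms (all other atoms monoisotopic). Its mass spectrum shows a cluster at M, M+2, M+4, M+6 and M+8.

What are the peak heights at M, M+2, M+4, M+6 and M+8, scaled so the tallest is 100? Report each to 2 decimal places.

17.61 : 68.53 : 100.00 : 64.85 : 15.77

Each Br atom is independently Br-79 (p = 0.5069) or Br-81 (q = 0.4931); the cluster is the binomial expansion (p + q)^4.
P(M) = 0.5069^4 = 0.066022
P(M+2) = 4 × 0.5069^3 × 0.4931^1 = 0.256899
P(M+4) = 6 × 0.5069^2 × 0.4931^2 = 0.374857
P(M+6) = 4 × 0.5069^1 × 0.4931^3 = 0.243101
P(M+8) = 0.4931^4 = 0.059121
The M+4 peak is largest (0.374857); scaling to 100 gives 17.61 : 68.53 : 100.00 : 64.85 : 15.77.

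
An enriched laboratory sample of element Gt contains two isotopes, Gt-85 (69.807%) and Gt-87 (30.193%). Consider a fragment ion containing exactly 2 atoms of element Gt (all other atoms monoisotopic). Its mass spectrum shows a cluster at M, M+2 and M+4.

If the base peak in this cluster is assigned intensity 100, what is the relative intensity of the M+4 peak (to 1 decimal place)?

18.7

(0.69807 + 0.30193)^2 gives M 0.4873, M+2 0.4215, M+4 0.0912; the largest is M.
P(M) = C(2,0) × 0.69807^2 × 0.30193^0 = 1 × 0.48730172 × 1.0000 = 0.487302 (base)
P(M+4) = C(2,2) × 0.69807^0 × 0.30193^2 = 1 × 1.0000 × 0.09116172 = 0.091162
Relative intensity = 0.091162 / 0.487302 × 100 = 18.7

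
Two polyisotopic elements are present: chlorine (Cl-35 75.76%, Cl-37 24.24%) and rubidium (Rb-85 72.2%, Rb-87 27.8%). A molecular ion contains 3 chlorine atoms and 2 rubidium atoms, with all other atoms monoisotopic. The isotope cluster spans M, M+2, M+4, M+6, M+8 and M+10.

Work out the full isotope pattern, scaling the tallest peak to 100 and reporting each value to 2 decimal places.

57.80 : 100.00 : 69.05 : 23.79 : 4.09 : 0.28

Chlorine pattern (n=3): 0.4348304 : 0.41738208 : 0.13354464 : 0.01424288
Rubidium pattern (n=2): 0.521284 : 0.401432 : 0.077284
Convolve the two distributions (both contribute in 2-u steps):
  M: 0.4348304×0.521284 = 0.226670
  M+2: 0.4348304×0.401432 + 0.41738208×0.521284 = 0.392129
  M+4: 0.4348304×0.077284 + 0.41738208×0.401432 + 0.13354464×0.521284 = 0.270771
  M+6: 0.41738208×0.077284 + 0.13354464×0.401432 + 0.01424288×0.521284 = 0.093291
  M+8: 0.13354464×0.077284 + 0.01424288×0.401432 = 0.016038
  M+10: 0.01424288×0.077284 = 0.001101
Scale to base peak (0.392129) = 100: 57.80 : 100.00 : 69.05 : 23.79 : 4.09 : 0.28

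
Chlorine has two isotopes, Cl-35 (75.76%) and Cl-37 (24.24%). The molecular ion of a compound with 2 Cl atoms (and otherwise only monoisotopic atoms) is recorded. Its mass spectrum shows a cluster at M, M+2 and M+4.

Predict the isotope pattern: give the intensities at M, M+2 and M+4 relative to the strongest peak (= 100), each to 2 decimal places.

100.00 : 63.99 : 10.24

Expanding (0.7576 + 0.2424)^2:
P(M) = 0.7576^2 = 0.573958
P(M+2) = 2 × 0.7576^1 × 0.2424^1 = 0.367284
P(M+4) = 0.2424^2 = 0.058758
The M peak is largest (0.573958); scaling to 100 gives 100.00 : 63.99 : 10.24.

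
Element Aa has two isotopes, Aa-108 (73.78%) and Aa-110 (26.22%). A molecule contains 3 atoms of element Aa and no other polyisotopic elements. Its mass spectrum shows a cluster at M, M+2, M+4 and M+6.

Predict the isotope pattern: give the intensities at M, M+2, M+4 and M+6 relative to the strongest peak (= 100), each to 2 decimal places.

93.80 : 100.00 : 35.54 : 4.21

The 3 Aa atoms are independent, so intensities follow the terms of (0.7378 + 0.2622)^3.
P(M) = 0.7378^3 = 0.401621
P(M+2) = 3 × 0.7378^2 × 0.2622^1 = 0.428185
P(M+4) = 3 × 0.7378^1 × 0.2622^2 = 0.152169
P(M+6) = 0.2622^3 = 0.018026
The M+2 peak is largest (0.428185); scaling to 100 gives 93.80 : 100.00 : 35.54 : 4.21.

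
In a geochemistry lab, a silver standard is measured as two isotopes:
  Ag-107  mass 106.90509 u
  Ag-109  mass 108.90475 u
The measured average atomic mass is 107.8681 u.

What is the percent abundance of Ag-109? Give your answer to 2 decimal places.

With x = fraction of Ag-107 (so Ag-109 is 1 − x):
106.90509·x + 108.90475·(1 − x) = 107.8681
(106.90509 − 108.90475)·x = 107.8681 − 108.90475
x = -1.03665 / -1.99966 = 0.51841 → 51.84% Ag-107, 48.16% Ag-109.

48.16%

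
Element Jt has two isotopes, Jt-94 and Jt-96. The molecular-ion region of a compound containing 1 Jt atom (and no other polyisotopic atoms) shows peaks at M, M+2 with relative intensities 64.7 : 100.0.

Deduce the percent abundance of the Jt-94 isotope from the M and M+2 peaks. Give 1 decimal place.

Let p = fractional abundance of Jt-94. I(M+2)/I(M) = [C(1,1)·p^0·(1−p)] / p^1 = 1·(1−p)/p = 100.0/64.7 = 1.5456
(1−p)/p = 1.5456/1 = 1.5456  ⇒  p = 1/(1 + 1.5456) = 0.3928
Jt-94: 39.3%, Jt-96: 60.7%.

39.3%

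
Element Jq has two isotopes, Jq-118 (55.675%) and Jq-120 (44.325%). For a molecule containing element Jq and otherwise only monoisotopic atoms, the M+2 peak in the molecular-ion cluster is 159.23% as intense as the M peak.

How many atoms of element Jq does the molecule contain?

For n independent Jq atoms, I(M+2)/I(M) = n · (abundance Jq-120) / (abundance Jq-118) = n · 0.44325/0.55675.
n = 1.5923 × 0.55675/0.44325 = 2.00 ≈ 2

2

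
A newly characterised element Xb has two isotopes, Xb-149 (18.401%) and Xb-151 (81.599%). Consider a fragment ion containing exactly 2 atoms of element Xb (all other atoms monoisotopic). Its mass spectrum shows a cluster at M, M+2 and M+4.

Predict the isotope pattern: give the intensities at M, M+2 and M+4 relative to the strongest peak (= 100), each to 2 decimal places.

5.09 : 45.10 : 100.00

Each Xb atom is independently Xb-149 (p = 0.18401) or Xb-151 (q = 0.81599); the cluster is the binomial expansion (p + q)^2.
P(M) = 0.18401^2 = 0.033860
P(M+2) = 2 × 0.18401^1 × 0.81599^1 = 0.300301
P(M+4) = 0.81599^2 = 0.665840
The M+4 peak is largest (0.665840); scaling to 100 gives 5.09 : 45.10 : 100.00.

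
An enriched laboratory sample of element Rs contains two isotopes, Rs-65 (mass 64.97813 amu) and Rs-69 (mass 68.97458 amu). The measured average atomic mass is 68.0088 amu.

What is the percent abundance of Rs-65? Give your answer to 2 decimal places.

24.17%

Let x be the fractional abundance of Rs-65; then Rs-69 has abundance 1 − x.
64.97813·x + 68.97458·(1 − x) = 68.0088
(64.97813 − 68.97458)·x = 68.0088 − 68.97458
x = -0.96578 / -3.99645 = 0.24166 → 24.17% Rs-65, 75.83% Rs-69.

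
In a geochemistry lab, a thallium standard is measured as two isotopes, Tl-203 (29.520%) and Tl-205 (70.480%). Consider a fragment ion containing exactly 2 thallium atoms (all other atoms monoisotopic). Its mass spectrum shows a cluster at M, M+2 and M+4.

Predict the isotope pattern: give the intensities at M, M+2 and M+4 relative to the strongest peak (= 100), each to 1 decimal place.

17.5 : 83.8 : 100.0

The 2 Tl atoms are independent, so intensities follow the terms of (0.29520 + 0.70480)^2.
P(M) = 0.29520^2 = 0.087143
P(M+2) = 2 × 0.29520^1 × 0.70480^1 = 0.416114
P(M+4) = 0.70480^2 = 0.496743
The M+4 peak is largest (0.496743); scaling to 100 gives 17.5 : 83.8 : 100.0.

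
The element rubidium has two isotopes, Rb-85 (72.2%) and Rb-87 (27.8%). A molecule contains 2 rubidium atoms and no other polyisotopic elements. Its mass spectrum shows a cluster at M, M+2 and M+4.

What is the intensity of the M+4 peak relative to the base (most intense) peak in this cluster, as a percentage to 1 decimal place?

14.8%

Term probabilities: M 0.5213, M+2 0.4014, M+4 0.0773. Base peak = M.
P(M) = C(2,0) × 0.722^2 × 0.278^0 = 1 × 0.521284 × 1.0000 = 0.521284 (base)
P(M+4) = C(2,2) × 0.722^0 × 0.278^2 = 1 × 1.0000 × 0.077284 = 0.077284
Relative intensity = 0.077284 / 0.521284 × 100 = 14.8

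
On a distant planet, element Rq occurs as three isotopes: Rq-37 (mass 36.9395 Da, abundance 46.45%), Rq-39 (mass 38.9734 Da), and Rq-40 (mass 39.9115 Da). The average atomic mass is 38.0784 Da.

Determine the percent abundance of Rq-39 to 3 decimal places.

Let x and y be the fractions of Rq-39 and Rq-40. Then x + y = 1 − 0.4645 = 0.5355 and 38.9734x + 39.9115y = 38.0784 − 0.4645×36.9395 = 20.92000225.
Substituting: 38.9734x + 39.9115(0.5355 − x) = 20.92000225
(38.9734 − 39.9115)x = -0.452606  ⇒  x = 0.48247, y = 0.05303
Rq-39: 48.247%, Rq-40: 5.303%.

48.247%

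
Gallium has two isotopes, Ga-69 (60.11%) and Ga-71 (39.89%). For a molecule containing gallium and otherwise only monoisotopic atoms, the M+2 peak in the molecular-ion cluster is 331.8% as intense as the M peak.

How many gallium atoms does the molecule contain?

5

For n independent Ga atoms, I(M+2)/I(M) = n · (abundance Ga-71) / (abundance Ga-69) = n · 0.3989/0.6011.
n = 3.318 × 0.6011/0.3989 = 5.00 ≈ 5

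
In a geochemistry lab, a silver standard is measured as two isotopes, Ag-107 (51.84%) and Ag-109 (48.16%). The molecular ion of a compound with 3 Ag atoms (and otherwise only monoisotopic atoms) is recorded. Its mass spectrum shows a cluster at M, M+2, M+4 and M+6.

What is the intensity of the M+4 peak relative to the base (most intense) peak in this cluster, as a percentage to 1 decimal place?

Binomial terms of (0.5184 + 0.4816)^3: M 0.1393, M+2 0.3883, M+4 0.3607, M+6 0.1117 → M+2 is the base peak.
P(M+2) = C(3,1) × 0.5184^2 × 0.4816^1 = 3 × 0.26873856 × 0.4816 = 0.388273 (base)
P(M+4) = C(3,2) × 0.5184^1 × 0.4816^2 = 3 × 0.5184 × 0.23193856 = 0.360711
Relative intensity = 0.360711 / 0.388273 × 100 = 92.9

92.9%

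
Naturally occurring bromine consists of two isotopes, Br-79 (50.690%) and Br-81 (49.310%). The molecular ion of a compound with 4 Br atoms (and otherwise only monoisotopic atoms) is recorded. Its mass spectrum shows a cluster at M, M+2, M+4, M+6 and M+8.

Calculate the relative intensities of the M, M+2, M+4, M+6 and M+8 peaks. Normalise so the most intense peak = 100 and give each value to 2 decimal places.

Expanding (0.50690 + 0.49310)^4:
P(M) = 0.50690^4 = 0.066022
P(M+2) = 4 × 0.50690^3 × 0.49310^1 = 0.256899
P(M+4) = 6 × 0.50690^2 × 0.49310^2 = 0.374857
P(M+6) = 4 × 0.50690^1 × 0.49310^3 = 0.243101
P(M+8) = 0.49310^4 = 0.059121
The M+4 peak is largest (0.374857); scaling to 100 gives 17.61 : 68.53 : 100.00 : 64.85 : 15.77.

17.61 : 68.53 : 100.00 : 64.85 : 15.77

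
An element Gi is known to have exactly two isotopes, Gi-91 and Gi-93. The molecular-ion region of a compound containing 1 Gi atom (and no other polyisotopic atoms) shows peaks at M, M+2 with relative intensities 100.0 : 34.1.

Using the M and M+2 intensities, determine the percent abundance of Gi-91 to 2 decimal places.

74.57%

Let p = fractional abundance of Gi-91. I(M+2)/I(M) = [C(1,1)·p^0·(1−p)] / p^1 = 1·(1−p)/p = 34.1/100.0 = 0.3410
(1−p)/p = 0.3410/1 = 0.3410  ⇒  p = 1/(1 + 0.3410) = 0.7457
Gi-91: 74.57%, Gi-93: 25.43%.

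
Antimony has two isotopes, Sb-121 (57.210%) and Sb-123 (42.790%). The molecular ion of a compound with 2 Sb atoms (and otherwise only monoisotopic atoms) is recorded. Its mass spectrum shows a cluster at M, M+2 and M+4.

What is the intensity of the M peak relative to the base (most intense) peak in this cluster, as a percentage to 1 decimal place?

Binomial terms of (0.57210 + 0.42790)^2: M 0.3273, M+2 0.4896, M+4 0.1831 → M+2 is the base peak.
P(M+2) = C(2,1) × 0.57210^1 × 0.42790^1 = 2 × 0.5721 × 0.4279 = 0.489603 (base)
P(M) = C(2,0) × 0.57210^2 × 0.42790^0 = 1 × 0.32729841 × 1.0000 = 0.327298
Relative intensity = 0.327298 / 0.489603 × 100 = 66.8

66.8%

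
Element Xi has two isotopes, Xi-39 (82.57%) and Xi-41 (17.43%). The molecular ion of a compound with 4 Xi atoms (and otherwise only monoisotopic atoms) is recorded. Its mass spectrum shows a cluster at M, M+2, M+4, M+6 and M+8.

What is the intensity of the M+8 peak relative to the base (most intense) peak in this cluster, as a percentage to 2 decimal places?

Term probabilities: M 0.4648, M+2 0.3925, M+4 0.1243, M+6 0.0175, M+8 0.0009. Base peak = M.
P(M) = C(4,0) × 0.8257^4 × 0.1743^0 = 1 × 0.46482464 × 1.0000 = 0.464825 (base)
P(M+8) = C(4,4) × 0.8257^0 × 0.1743^4 = 1 × 1.0000 × 0.00092297 = 0.000923
Relative intensity = 0.000923 / 0.464825 × 100 = 0.20

0.20%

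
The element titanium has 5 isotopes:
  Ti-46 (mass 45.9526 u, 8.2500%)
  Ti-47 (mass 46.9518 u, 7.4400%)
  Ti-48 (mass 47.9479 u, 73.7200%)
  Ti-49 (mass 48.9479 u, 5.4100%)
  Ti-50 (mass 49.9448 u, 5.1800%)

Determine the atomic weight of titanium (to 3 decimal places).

47.867 u

Ar = Σ fᵢ·mᵢ = 0.082500 × 45.9526 + 0.074400 × 46.9518 + 0.737200 × 47.9479 + 0.054100 × 48.9479 + 0.051800 × 49.9448
= 3.79109 + 3.49321 + 35.34719 + 2.64808 + 2.58714 = 47.86671 u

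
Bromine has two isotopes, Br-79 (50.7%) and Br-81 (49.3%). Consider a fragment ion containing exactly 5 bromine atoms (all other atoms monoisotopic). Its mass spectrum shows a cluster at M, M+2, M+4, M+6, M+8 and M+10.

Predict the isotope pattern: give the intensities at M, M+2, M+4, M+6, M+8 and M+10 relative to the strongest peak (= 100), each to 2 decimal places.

Expanding (0.507 + 0.493)^5:
P(M) = 0.507^5 = 0.033500
P(M+2) = 5 × 0.507^4 × 0.493^1 = 0.162873
P(M+4) = 10 × 0.507^3 × 0.493^2 = 0.316751
P(M+6) = 10 × 0.507^2 × 0.493^3 = 0.308004
P(M+8) = 5 × 0.507^1 × 0.493^4 = 0.149750
P(M+10) = 0.493^5 = 0.029123
The M+4 peak is largest (0.316751); scaling to 100 gives 10.58 : 51.42 : 100.00 : 97.24 : 47.28 : 9.19.

10.58 : 51.42 : 100.00 : 97.24 : 47.28 : 9.19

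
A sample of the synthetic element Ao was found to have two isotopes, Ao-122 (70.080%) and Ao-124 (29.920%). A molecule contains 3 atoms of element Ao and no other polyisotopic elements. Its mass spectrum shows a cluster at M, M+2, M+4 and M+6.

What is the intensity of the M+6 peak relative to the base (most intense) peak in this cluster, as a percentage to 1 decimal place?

6.1%

Binomial terms of (0.70080 + 0.29920)^3: M 0.3442, M+2 0.4408, M+4 0.1882, M+6 0.0268 → M+2 is the base peak.
P(M+2) = C(3,1) × 0.70080^2 × 0.29920^1 = 3 × 0.49112064 × 0.2992 = 0.440830 (base)
P(M+6) = C(3,3) × 0.70080^0 × 0.29920^3 = 1 × 1.0000 × 0.02678458 = 0.026785
Relative intensity = 0.026785 / 0.440830 × 100 = 6.1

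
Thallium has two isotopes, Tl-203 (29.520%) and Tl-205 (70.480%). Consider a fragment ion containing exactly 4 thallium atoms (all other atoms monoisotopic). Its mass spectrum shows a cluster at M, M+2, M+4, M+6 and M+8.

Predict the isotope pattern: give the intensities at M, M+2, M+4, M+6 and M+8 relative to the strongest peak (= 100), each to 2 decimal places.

1.84 : 17.54 : 62.83 : 100.00 : 59.69

The 4 Tl atoms are independent, so intensities follow the terms of (0.29520 + 0.70480)^4.
P(M) = 0.29520^4 = 0.007594
P(M+2) = 4 × 0.29520^3 × 0.70480^1 = 0.072523
P(M+4) = 6 × 0.29520^2 × 0.70480^2 = 0.259726
P(M+6) = 4 × 0.29520^1 × 0.70480^3 = 0.413403
P(M+8) = 0.70480^4 = 0.246754
The M+6 peak is largest (0.413403); scaling to 100 gives 1.84 : 17.54 : 62.83 : 100.00 : 59.69.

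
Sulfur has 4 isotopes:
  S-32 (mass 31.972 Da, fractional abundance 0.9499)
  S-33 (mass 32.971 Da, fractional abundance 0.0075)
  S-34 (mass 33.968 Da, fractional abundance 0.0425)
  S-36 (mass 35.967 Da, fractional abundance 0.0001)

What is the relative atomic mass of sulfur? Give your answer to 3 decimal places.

32.065 Da

Weight each isotope mass by its fractional abundance: 0.9499 × 31.972 + 0.0075 × 32.971 + 0.0425 × 33.968 + 0.0001 × 35.967
= 30.3702 + 0.2473 + 1.4436 + 0.0036 = 32.0647 Da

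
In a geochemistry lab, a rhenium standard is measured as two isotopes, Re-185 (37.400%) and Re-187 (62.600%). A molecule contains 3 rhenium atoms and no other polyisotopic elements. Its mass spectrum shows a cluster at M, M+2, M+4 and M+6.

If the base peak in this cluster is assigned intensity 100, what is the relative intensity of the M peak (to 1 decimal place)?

(0.37400 + 0.62600)^3 gives M 0.0523, M+2 0.2627, M+4 0.4397, M+6 0.2453; the largest is M+4.
P(M+4) = C(3,2) × 0.37400^1 × 0.62600^2 = 3 × 0.3740 × 0.391876 = 0.439685 (base)
P(M) = C(3,0) × 0.37400^3 × 0.62600^0 = 1 × 0.05231362 × 1.0000 = 0.052314
Relative intensity = 0.052314 / 0.439685 × 100 = 11.9

11.9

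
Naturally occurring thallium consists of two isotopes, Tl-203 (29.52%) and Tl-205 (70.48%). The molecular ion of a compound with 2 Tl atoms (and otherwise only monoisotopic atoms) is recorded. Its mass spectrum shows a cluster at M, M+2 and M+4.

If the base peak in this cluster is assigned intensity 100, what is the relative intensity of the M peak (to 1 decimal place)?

17.5

(0.2952 + 0.7048)^2 gives M 0.0871, M+2 0.4161, M+4 0.4967; the largest is M+4.
P(M+4) = C(2,2) × 0.2952^0 × 0.7048^2 = 1 × 1.0000 × 0.49674304 = 0.496743 (base)
P(M) = C(2,0) × 0.2952^2 × 0.7048^0 = 1 × 0.08714304 × 1.0000 = 0.087143
Relative intensity = 0.087143 / 0.496743 × 100 = 17.5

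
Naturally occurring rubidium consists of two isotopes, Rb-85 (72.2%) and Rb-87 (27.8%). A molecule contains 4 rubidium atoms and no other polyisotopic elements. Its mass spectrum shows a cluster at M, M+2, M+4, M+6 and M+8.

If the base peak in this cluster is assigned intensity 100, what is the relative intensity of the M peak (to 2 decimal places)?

64.93

Binomial terms of (0.722 + 0.278)^4: M 0.2717, M+2 0.4185, M+4 0.2417, M+6 0.0620, M+8 0.0060 → M+2 is the base peak.
P(M+2) = C(4,1) × 0.722^3 × 0.278^1 = 4 × 0.37636705 × 0.2780 = 0.418520 (base)
P(M) = C(4,0) × 0.722^4 × 0.278^0 = 1 × 0.27173701 × 1.0000 = 0.271737
Relative intensity = 0.271737 / 0.418520 × 100 = 64.93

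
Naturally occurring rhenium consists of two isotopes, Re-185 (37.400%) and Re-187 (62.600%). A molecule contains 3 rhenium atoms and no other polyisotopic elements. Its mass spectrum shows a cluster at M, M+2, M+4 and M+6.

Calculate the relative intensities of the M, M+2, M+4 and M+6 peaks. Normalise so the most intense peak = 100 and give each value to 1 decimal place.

11.9 : 59.7 : 100.0 : 55.8

Expanding (0.37400 + 0.62600)^3:
P(M) = 0.37400^3 = 0.052314
P(M+2) = 3 × 0.37400^2 × 0.62600^1 = 0.262687
P(M+4) = 3 × 0.37400^1 × 0.62600^2 = 0.439685
P(M+6) = 0.62600^3 = 0.245314
The M+4 peak is largest (0.439685); scaling to 100 gives 11.9 : 59.7 : 100.0 : 55.8.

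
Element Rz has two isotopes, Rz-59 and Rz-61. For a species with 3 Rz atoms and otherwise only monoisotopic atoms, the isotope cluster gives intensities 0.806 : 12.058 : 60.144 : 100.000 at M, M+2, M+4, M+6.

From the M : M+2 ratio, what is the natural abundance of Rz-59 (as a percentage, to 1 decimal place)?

16.7%

Write p for the Rz-59 fraction. I(M+2)/I(M) = [C(3,1)·p^2·(1−p)] / p^3 = 3·(1−p)/p = 12.058/0.806 = 14.9603
(1−p)/p = 14.9603/3 = 4.9868  ⇒  p = 1/(1 + 4.9868) = 0.1670
Rz-59: 16.7%, Rz-61: 83.3%.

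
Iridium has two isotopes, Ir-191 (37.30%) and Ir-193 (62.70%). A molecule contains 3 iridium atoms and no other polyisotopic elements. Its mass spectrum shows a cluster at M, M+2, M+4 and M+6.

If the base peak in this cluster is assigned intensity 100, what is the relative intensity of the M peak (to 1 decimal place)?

(0.3730 + 0.6270)^3 gives M 0.0519, M+2 0.2617, M+4 0.4399, M+6 0.2465; the largest is M+4.
P(M+4) = C(3,2) × 0.3730^1 × 0.6270^2 = 3 × 0.3730 × 0.393129 = 0.439911 (base)
P(M) = C(3,0) × 0.3730^3 × 0.6270^0 = 1 × 0.05189512 × 1.0000 = 0.051895
Relative intensity = 0.051895 / 0.439911 × 100 = 11.8

11.8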